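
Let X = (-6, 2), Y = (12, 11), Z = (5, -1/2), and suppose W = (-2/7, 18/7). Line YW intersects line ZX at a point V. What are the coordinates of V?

(-7/3, 7/6)

Barycentric coordinates of W with respect to XYZ: (4/7, 1/7, 2/7).
On side ZX the Y-coordinate is zero; dropping W's Y-weight 1/7 and renormalizing the remaining 2/7 : 4/7 gives weights 1/3, 2/3 on Z, X.
V = (1/3)·(5, -1/2) + (2/3)·(-6, 2) = (-7/3, 7/6).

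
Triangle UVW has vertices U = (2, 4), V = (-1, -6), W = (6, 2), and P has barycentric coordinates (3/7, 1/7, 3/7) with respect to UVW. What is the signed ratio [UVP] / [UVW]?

The signed ratio [UVP]/[UVW] equals the barycentric coordinate of P at vertex W, which is 3/7.

3/7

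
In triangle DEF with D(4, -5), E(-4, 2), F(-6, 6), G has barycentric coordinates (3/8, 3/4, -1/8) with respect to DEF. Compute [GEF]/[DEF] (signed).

The signed ratio [GEF]/[DEF] equals the barycentric coordinate of G at vertex D, which is 3/8.

3/8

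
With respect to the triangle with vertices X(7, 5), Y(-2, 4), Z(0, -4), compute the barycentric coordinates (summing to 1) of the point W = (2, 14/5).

Signed area of the reference triangle: [XYZ] = ½·(7·(4−(-4)) + (-2)·(-4−5) + 0·(5−4)) = ½·(56 + 18 + 0) = 37.
[WYZ] = ½·(2·(4−(-4)) + (-2)·(-4−(14/5)) + 0·(14/5−4)) = ½·(16 + 68/5 + 0) = 74/5, so the X-coordinate is (74/5)/37 = 2/5.
[XWZ] = ½·(7·(14/5−(-4)) + 2·(-4−5) + 0·(5−(14/5))) = ½·(238/5 − 18 + 0) = 74/5, so the Y-coordinate is 2/5.
[XYW] = ½·(7·(4−(14/5)) + (-2)·(14/5−5) + 2·(5−4)) = ½·(42/5 + 22/5 + 2) = 37/5, so the Z-coordinate is 1/5.

(2/5, 2/5, 1/5)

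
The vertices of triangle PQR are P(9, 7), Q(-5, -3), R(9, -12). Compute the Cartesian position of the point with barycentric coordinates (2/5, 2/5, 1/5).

S = (2/5)·P + (2/5)·Q + (1/5)·R.
x-coordinate: (2/5)·9 + (2/5)·(-5) + (1/5)·9 = 17/5.
y-coordinate: (2/5)·7 + (2/5)·(-3) + (1/5)·(-12) = -4/5.

(17/5, -4/5)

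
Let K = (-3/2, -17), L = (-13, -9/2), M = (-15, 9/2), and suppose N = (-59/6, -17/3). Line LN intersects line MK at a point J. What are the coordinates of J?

Barycentric coordinates of N with respect to KLM: (1/3, 1/3, 1/3).
On side MK the L-coordinate is zero; dropping N's L-weight 1/3 and renormalizing the remaining 1/3 : 1/3 gives weights 1/2, 1/2 on M, K.
J = (1/2)·(-15, 9/2) + (1/2)·(-3/2, -17) = (-33/4, -25/4).

(-33/4, -25/4)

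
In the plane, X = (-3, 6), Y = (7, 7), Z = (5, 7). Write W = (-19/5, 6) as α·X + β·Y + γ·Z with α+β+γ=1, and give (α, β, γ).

Signed area of the reference triangle: [XYZ] = ½·((-3)·(7−7) + 7·(7−6) + 5·(6−7)) = ½·(0 + 7 − 5) = 1.
[WYZ] = ½·((-19/5)·(7−7) + 7·(7−6) + 5·(6−7)) = ½·(0 + 7 − 5) = 1, so the X-coordinate is 1/1 = 1.
[XWZ] = ½·((-3)·(6−7) + (-19/5)·(7−6) + 5·(6−6)) = ½·(3 − 19/5 + 0) = -2/5, so the Y-coordinate is -2/5.
[XYW] = ½·((-3)·(7−6) + 7·(6−6) + (-19/5)·(6−7)) = ½·(-3 + 0 + 19/5) = 2/5, so the Z-coordinate is 2/5.
Check: 1 − 2/5 + 2/5 = 1.

(1, -2/5, 2/5)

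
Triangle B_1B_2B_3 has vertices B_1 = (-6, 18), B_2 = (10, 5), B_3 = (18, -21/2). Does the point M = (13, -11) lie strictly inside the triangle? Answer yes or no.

no

Barycentric coordinates of M: (163/288, -103/96, 217/144).
The three coordinates are positive, negative, positive; a point is interior exactly when all three are positive.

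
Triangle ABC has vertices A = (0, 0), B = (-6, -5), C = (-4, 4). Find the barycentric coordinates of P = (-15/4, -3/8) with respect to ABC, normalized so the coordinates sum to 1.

Signed area of the reference triangle: [ABC] = ½·(0·(-5−4) + (-6)·(4−0) + (-4)·(0−(-5))) = ½·(0 − 24 − 20) = -22.
[PBC] = ½·((-15/4)·(-5−4) + (-6)·(4−(-3/8)) + (-4)·(-3/8−(-5))) = ½·(135/4 − 105/4 − 37/2) = -11/2, so the A-coordinate is (-11/2)/(-22) = 1/4.
[APC] = ½·(0·(-3/8−4) + (-15/4)·(4−0) + (-4)·(0−(-3/8))) = ½·(0 − 15 − 3/2) = -33/4, so the B-coordinate is 3/8.
[ABP] = ½·(0·(-5−(-3/8)) + (-6)·(-3/8−0) + (-15/4)·(0−(-5))) = ½·(0 + 9/4 − 75/4) = -33/4, so the C-coordinate is 3/8.

(1/4, 3/8, 3/8)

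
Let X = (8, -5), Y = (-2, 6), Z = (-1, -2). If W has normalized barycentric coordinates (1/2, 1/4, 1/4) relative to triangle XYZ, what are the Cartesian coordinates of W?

(13/4, -3/2)

W = (1/2)·X + (1/4)·Y + (1/4)·Z.
x-coordinate: (1/2)·8 + (1/4)·(-2) + (1/4)·(-1) = 13/4.
y-coordinate: (1/2)·(-5) + (1/4)·6 + (1/4)·(-2) = -3/2.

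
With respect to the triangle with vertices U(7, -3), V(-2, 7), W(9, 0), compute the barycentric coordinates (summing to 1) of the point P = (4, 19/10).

(3/10, 2/5, 3/10)

Signed area of the reference triangle: [UVW] = ½·(7·(7−0) + (-2)·(0−(-3)) + 9·(-3−7)) = ½·(49 − 6 − 90) = -47/2.
[PVW] = ½·(4·(7−0) + (-2)·(0−(19/10)) + 9·(19/10−7)) = ½·(28 + 19/5 − 459/10) = -141/20, so the U-coordinate is (-141/20)/(-47/2) = 3/10.
[UPW] = ½·(7·(19/10−0) + 4·(0−(-3)) + 9·(-3−(19/10))) = ½·(133/10 + 12 − 441/10) = -47/5, so the V-coordinate is 2/5.
[UVP] = ½·(7·(7−(19/10)) + (-2)·(19/10−(-3)) + 4·(-3−7)) = ½·(357/10 − 49/5 − 40) = -141/20, so the W-coordinate is 3/10.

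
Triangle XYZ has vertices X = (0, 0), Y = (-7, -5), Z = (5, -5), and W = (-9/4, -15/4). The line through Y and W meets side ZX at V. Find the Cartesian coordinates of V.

(5/2, -5/2)

Barycentric coordinates of W with respect to XYZ: (1/4, 1/2, 1/4).
On side ZX the Y-coordinate is zero; dropping W's Y-weight 1/2 and renormalizing the remaining 1/4 : 1/4 gives weights 1/2, 1/2 on Z, X.
V = (1/2)·(5, -5) + (1/2)·(0, 0) = (5/2, -5/2).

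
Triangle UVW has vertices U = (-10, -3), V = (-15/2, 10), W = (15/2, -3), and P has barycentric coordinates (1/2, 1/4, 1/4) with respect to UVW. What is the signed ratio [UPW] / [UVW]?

The signed ratio [UPW]/[UVW] equals the barycentric coordinate of P at vertex V, which is 1/4.

1/4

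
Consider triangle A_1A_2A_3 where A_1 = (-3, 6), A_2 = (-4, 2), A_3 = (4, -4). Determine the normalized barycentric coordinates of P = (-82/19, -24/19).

(-14/19, 32/19, 1/19)

Signed area of the reference triangle: [A_1A_2A_3] = ½·((-3)·(2−(-4)) + (-4)·(-4−6) + 4·(6−2)) = ½·(-18 + 40 + 16) = 19.
[PA_2A_3] = ½·((-82/19)·(2−(-4)) + (-4)·(-4−(-24/19)) + 4·(-24/19−2)) = ½·(-492/19 + 208/19 − 248/19) = -14, so the A_1-coordinate is (-14)/19 = -14/19.
[A_1PA_3] = ½·((-3)·(-24/19−(-4)) + (-82/19)·(-4−6) + 4·(6−(-24/19))) = ½·(-156/19 + 820/19 + 552/19) = 32, so the A_2-coordinate is 32/19.
[A_1A_2P] = ½·((-3)·(2−(-24/19)) + (-4)·(-24/19−6) + (-82/19)·(6−2)) = ½·(-186/19 + 552/19 − 328/19) = 1, so the A_3-coordinate is 1/19.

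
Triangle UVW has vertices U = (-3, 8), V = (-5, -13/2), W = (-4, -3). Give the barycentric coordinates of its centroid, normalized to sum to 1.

(1/3, 1/3, 1/3)

The centroid is the average of the vertices, so each weight is 1/3.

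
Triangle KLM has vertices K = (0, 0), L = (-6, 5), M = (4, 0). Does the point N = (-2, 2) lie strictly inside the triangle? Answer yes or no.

yes

Barycentric coordinates of N: (1/2, 2/5, 1/10).
The three coordinates are positive, positive, positive; a point is interior exactly when all three are positive.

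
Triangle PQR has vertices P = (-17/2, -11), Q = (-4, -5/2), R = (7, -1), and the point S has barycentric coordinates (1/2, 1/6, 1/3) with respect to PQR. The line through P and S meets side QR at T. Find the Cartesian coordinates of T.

Line PS meets QR where the P-coordinate vanishes; zeroing S's P-weight and renormalizing leaves Q, R-weights 1/6 : 1/3 → (1/3, 2/3).
So T = (1/3)·Q + (2/3)·R = (10/3, -3/2).

(10/3, -3/2)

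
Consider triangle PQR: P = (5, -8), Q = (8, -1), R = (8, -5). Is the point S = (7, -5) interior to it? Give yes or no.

yes

Barycentric coordinates of S: (1/3, 1/4, 5/12).
The three coordinates are positive, positive, positive; a point is interior exactly when all three are positive.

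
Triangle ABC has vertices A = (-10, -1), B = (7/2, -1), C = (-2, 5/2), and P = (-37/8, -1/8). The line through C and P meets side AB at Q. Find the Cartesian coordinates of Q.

(-11/2, -1)

Barycentric coordinates of P with respect to ABC: (1/2, 1/4, 1/4).
On side AB the C-coordinate is zero; dropping P's C-weight 1/4 and renormalizing the remaining 1/2 : 1/4 gives weights 2/3, 1/3 on A, B.
Q = (2/3)·(-10, -1) + (1/3)·(7/2, -1) = (-11/2, -1).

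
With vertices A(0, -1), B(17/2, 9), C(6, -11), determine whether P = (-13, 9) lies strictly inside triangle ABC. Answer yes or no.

no

Barycentric coordinates of P: (86/29, -14/29, -43/29).
The three coordinates are positive, negative, negative; a point is interior exactly when all three are positive.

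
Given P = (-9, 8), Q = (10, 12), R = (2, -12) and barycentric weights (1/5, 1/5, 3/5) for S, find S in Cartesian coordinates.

S = (1/5)·P + (1/5)·Q + (3/5)·R.
x-coordinate: (1/5)·(-9) + (1/5)·10 + (3/5)·2 = 7/5.
y-coordinate: (1/5)·8 + (1/5)·12 + (3/5)·(-12) = -16/5.

(7/5, -16/5)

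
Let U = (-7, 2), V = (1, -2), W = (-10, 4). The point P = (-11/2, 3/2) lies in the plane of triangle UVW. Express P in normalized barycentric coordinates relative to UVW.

(1/8, 3/8, 1/2)

Signed area of the reference triangle: [UVW] = ½·((-7)·(-2−4) + 1·(4−2) + (-10)·(2−(-2))) = ½·(42 + 2 − 40) = 2.
[PVW] = ½·((-11/2)·(-2−4) + 1·(4−(3/2)) + (-10)·(3/2−(-2))) = ½·(33 + 5/2 − 35) = 1/4, so the U-coordinate is (1/4)/2 = 1/8.
[UPW] = ½·((-7)·(3/2−4) + (-11/2)·(4−2) + (-10)·(2−(3/2))) = ½·(35/2 − 11 − 5) = 3/4, so the V-coordinate is 3/8.
[UVP] = ½·((-7)·(-2−(3/2)) + 1·(3/2−2) + (-11/2)·(2−(-2))) = ½·(49/2 − 1/2 − 22) = 1, so the W-coordinate is 1/2.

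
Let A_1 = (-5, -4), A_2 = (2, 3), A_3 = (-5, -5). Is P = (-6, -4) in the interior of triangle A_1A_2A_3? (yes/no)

Barycentric coordinates of P: (15/7, -1/7, -1).
The three coordinates are positive, negative, negative; a point is interior exactly when all three are positive.

no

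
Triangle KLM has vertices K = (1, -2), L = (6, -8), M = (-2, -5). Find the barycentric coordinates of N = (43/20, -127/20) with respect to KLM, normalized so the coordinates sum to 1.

(1/20, 1/2, 9/20)

Signed area of the reference triangle: [KLM] = ½·(1·(-8−(-5)) + 6·(-5−(-2)) + (-2)·(-2−(-8))) = ½·(-3 − 18 − 12) = -33/2.
[NLM] = ½·((43/20)·(-8−(-5)) + 6·(-5−(-127/20)) + (-2)·(-127/20−(-8))) = ½·(-129/20 + 81/10 − 33/10) = -33/40, so the K-coordinate is (-33/40)/(-33/2) = 1/20.
[KNM] = ½·(1·(-127/20−(-5)) + (43/20)·(-5−(-2)) + (-2)·(-2−(-127/20))) = ½·(-27/20 − 129/20 − 87/10) = -33/4, so the L-coordinate is 1/2.
[KLN] = ½·(1·(-8−(-127/20)) + 6·(-127/20−(-2)) + (43/20)·(-2−(-8))) = ½·(-33/20 − 261/10 + 129/10) = -297/40, so the M-coordinate is 9/20.
Check: 1/20 + 1/2 + 9/20 = 1.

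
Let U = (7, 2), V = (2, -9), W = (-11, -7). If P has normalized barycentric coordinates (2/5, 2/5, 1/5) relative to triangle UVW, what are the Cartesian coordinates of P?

P = (2/5)·U + (2/5)·V + (1/5)·W.
x-coordinate: (2/5)·7 + (2/5)·2 + (1/5)·(-11) = 7/5.
y-coordinate: (2/5)·2 + (2/5)·(-9) + (1/5)·(-7) = -21/5.

(7/5, -21/5)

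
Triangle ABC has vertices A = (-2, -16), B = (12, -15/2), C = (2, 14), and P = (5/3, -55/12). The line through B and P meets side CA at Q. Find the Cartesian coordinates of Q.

(-2/5, -4)

Barycentric coordinates of P with respect to ABC: (1/2, 1/6, 1/3).
On side CA the B-coordinate is zero; dropping P's B-weight 1/6 and renormalizing the remaining 1/3 : 1/2 gives weights 2/5, 3/5 on C, A.
Q = (2/5)·(2, 14) + (3/5)·(-2, -16) = (-2/5, -4).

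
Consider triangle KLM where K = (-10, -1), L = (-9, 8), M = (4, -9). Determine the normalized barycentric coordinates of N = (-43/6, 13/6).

Signed area of the reference triangle: [KLM] = ½·((-10)·(8−(-9)) + (-9)·(-9−(-1)) + 4·(-1−8)) = ½·(-170 + 72 − 36) = -67.
[NLM] = ½·((-43/6)·(8−(-9)) + (-9)·(-9−(13/6)) + 4·(13/6−8)) = ½·(-731/6 + 201/2 − 70/3) = -67/3, so the K-coordinate is (-67/3)/(-67) = 1/3.
[KNM] = ½·((-10)·(13/6−(-9)) + (-43/6)·(-9−(-1)) + 4·(-1−(13/6))) = ½·(-335/3 + 172/3 − 38/3) = -67/2, so the L-coordinate is 1/2.
[KLN] = ½·((-10)·(8−(13/6)) + (-9)·(13/6−(-1)) + (-43/6)·(-1−8)) = ½·(-175/3 − 57/2 + 129/2) = -67/6, so the M-coordinate is 1/6.
Check: 1/3 + 1/2 + 1/6 = 1.

(1/3, 1/2, 1/6)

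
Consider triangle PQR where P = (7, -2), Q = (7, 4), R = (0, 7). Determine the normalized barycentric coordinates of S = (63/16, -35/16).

(5/4, -11/16, 7/16)

Signed area of the reference triangle: [PQR] = ½·(7·(4−7) + 7·(7−(-2)) + 0·(-2−4)) = ½·(-21 + 63 + 0) = 21.
[SQR] = ½·((63/16)·(4−7) + 7·(7−(-35/16)) + 0·(-35/16−4)) = ½·(-189/16 + 1029/16 + 0) = 105/4, so the P-coordinate is (105/4)/21 = 5/4.
[PSR] = ½·(7·(-35/16−7) + (63/16)·(7−(-2)) + 0·(-2−(-35/16))) = ½·(-1029/16 + 567/16 + 0) = -231/16, so the Q-coordinate is -11/16.
[PQS] = ½·(7·(4−(-35/16)) + 7·(-35/16−(-2)) + (63/16)·(-2−4)) = ½·(693/16 − 21/16 − 189/8) = 147/16, so the R-coordinate is 7/16.
Check: 5/4 − 11/16 + 7/16 = 1.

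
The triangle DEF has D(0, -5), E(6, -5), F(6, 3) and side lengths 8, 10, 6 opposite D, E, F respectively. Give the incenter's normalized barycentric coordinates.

The incenter has barycentric coordinates proportional to the opposite side lengths: (8 : 10 : 6).
Normalizing by 8+10+6 = 24 gives (1/3, 5/12, 1/4).

(1/3, 5/12, 1/4)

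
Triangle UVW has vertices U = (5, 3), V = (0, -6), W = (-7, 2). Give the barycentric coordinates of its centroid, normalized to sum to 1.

The centroid is the average of the vertices, so each weight is 1/3.

(1/3, 1/3, 1/3)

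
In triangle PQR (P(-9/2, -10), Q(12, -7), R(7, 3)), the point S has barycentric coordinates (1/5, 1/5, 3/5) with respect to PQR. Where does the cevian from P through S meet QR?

(33/4, 1/2)

Line PS meets QR where the P-coordinate vanishes; zeroing S's P-weight and renormalizing leaves Q, R-weights 1/5 : 3/5 → (1/4, 3/4).
So T = (1/4)·Q + (3/4)·R = (33/4, 1/2).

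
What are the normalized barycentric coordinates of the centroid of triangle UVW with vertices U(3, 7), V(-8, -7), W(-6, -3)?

(1/3, 1/3, 1/3)

The centroid is the average of the vertices, so each weight is 1/3.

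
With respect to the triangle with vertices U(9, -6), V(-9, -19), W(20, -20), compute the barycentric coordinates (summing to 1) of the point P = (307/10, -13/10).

Signed area of the reference triangle: [UVW] = ½·(9·(-19−(-20)) + (-9)·(-20−(-6)) + 20·(-6−(-19))) = ½·(9 + 126 + 260) = 395/2.
[PVW] = ½·((307/10)·(-19−(-20)) + (-9)·(-20−(-13/10)) + 20·(-13/10−(-19))) = ½·(307/10 + 1683/10 + 354) = 553/2, so the U-coordinate is (553/2)/(395/2) = 7/5.
[UPW] = ½·(9·(-13/10−(-20)) + (307/10)·(-20−(-6)) + 20·(-6−(-13/10))) = ½·(1683/10 − 2149/5 − 94) = -711/4, so the V-coordinate is -9/10.
[UVP] = ½·(9·(-19−(-13/10)) + (-9)·(-13/10−(-6)) + (307/10)·(-6−(-19))) = ½·(-1593/10 − 423/10 + 3991/10) = 395/4, so the W-coordinate is 1/2.

(7/5, -9/10, 1/2)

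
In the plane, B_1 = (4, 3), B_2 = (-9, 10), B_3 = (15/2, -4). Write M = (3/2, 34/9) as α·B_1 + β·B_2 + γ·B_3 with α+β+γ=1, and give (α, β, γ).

(2/3, 2/9, 1/9)

Signed area of the reference triangle: [B_1B_2B_3] = ½·(4·(10−(-4)) + (-9)·(-4−3) + (15/2)·(3−10)) = ½·(56 + 63 − 105/2) = 133/4.
[MB_2B_3] = ½·((3/2)·(10−(-4)) + (-9)·(-4−(34/9)) + (15/2)·(34/9−10)) = ½·(21 + 70 − 140/3) = 133/6, so the B_1-coordinate is (133/6)/(133/4) = 2/3.
[B_1MB_3] = ½·(4·(34/9−(-4)) + (3/2)·(-4−3) + (15/2)·(3−(34/9))) = ½·(280/9 − 21/2 − 35/6) = 133/18, so the B_2-coordinate is 2/9.
[B_1B_2M] = ½·(4·(10−(34/9)) + (-9)·(34/9−3) + (3/2)·(3−10)) = ½·(224/9 − 7 − 21/2) = 133/36, so the B_3-coordinate is 1/9.
Check: 2/3 + 2/9 + 1/9 = 1.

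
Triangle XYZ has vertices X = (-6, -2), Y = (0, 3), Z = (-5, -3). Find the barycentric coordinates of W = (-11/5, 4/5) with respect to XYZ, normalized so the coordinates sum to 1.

Signed area of the reference triangle: [XYZ] = ½·((-6)·(3−(-3)) + 0·(-3−(-2)) + (-5)·(-2−3)) = ½·(-36 + 0 + 25) = -11/2.
[WYZ] = ½·((-11/5)·(3−(-3)) + 0·(-3−(4/5)) + (-5)·(4/5−3)) = ½·(-66/5 + 0 + 11) = -11/10, so the X-coordinate is (-11/10)/(-11/2) = 1/5.
[XWZ] = ½·((-6)·(4/5−(-3)) + (-11/5)·(-3−(-2)) + (-5)·(-2−(4/5))) = ½·(-114/5 + 11/5 + 14) = -33/10, so the Y-coordinate is 3/5.
[XYW] = ½·((-6)·(3−(4/5)) + 0·(4/5−(-2)) + (-11/5)·(-2−3)) = ½·(-66/5 + 0 + 11) = -11/10, so the Z-coordinate is 1/5.

(1/5, 3/5, 1/5)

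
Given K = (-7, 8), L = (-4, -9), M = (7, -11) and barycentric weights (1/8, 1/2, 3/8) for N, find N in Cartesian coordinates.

N = (1/8)·K + (1/2)·L + (3/8)·M.
x-coordinate: (1/8)·(-7) + (1/2)·(-4) + (3/8)·7 = -1/4.
y-coordinate: (1/8)·8 + (1/2)·(-9) + (3/8)·(-11) = -61/8.

(-1/4, -61/8)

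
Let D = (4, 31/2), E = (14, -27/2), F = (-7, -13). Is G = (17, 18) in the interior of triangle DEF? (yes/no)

Barycentric coordinates of G: (663/604, 343/604, -201/302).
The three coordinates are positive, positive, negative; a point is interior exactly when all three are positive.

no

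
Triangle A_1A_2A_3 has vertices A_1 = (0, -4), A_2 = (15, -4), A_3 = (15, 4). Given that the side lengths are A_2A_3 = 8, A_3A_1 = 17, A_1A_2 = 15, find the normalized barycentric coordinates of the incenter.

The incenter has barycentric coordinates proportional to the opposite side lengths: (8 : 17 : 15).
Normalizing by 8+17+15 = 40 gives (1/5, 17/40, 3/8).

(1/5, 17/40, 3/8)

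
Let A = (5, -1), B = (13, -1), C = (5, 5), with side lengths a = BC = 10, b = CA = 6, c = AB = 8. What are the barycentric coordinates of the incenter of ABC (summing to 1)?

(5/12, 1/4, 1/3)

The incenter has barycentric coordinates proportional to the opposite side lengths: (10 : 6 : 8).
Normalizing by 10+6+8 = 24 gives (5/12, 1/4, 1/3).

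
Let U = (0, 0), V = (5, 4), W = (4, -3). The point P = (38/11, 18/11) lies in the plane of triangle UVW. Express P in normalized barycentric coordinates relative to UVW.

Signed area of the reference triangle: [UVW] = ½·(0·(4−(-3)) + 5·(-3−0) + 4·(0−4)) = ½·(0 − 15 − 16) = -31/2.
[PVW] = ½·((38/11)·(4−(-3)) + 5·(-3−(18/11)) + 4·(18/11−4)) = ½·(266/11 − 255/11 − 104/11) = -93/22, so the U-coordinate is (-93/22)/(-31/2) = 3/11.
[UPW] = ½·(0·(18/11−(-3)) + (38/11)·(-3−0) + 4·(0−(18/11))) = ½·(0 − 114/11 − 72/11) = -93/11, so the V-coordinate is 6/11.
[UVP] = ½·(0·(4−(18/11)) + 5·(18/11−0) + (38/11)·(0−4)) = ½·(0 + 90/11 − 152/11) = -31/11, so the W-coordinate is 2/11.

(3/11, 6/11, 2/11)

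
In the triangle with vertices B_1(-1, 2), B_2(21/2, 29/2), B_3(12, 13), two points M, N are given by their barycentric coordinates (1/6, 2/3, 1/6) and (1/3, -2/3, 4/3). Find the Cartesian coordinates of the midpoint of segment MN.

Barycentric coordinates of the midpoint are the average: (1/4, 0, 3/4).
Converting: (1/4)·B_1 + 0·B_2 + (3/4)·B_3 = (35/4, 41/4).

(35/4, 41/4)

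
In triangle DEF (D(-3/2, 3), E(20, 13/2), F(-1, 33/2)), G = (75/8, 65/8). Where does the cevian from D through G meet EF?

(13, 59/6)

Barycentric coordinates of G with respect to DEF: (1/4, 1/2, 1/4).
On side EF the D-coordinate is zero; dropping G's D-weight 1/4 and renormalizing the remaining 1/2 : 1/4 gives weights 2/3, 1/3 on E, F.
H = (2/3)·(20, 13/2) + (1/3)·(-1, 33/2) = (13, 59/6).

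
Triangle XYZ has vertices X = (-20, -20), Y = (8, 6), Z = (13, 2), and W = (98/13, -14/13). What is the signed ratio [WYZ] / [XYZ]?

2/13

[XYZ] = ½·((-20)·(6−2) + 8·(2−(-20)) + 13·(-20−6)) = ½·(-80 + 176 − 338) = -121.
[WYZ] = ½·((98/13)·(6−2) + 8·(2−(-14/13)) + 13·(-14/13−6)) = ½·(392/13 + 320/13 − 92) = -242/13, so the ratio is (-242/13)/(-121) = 2/13.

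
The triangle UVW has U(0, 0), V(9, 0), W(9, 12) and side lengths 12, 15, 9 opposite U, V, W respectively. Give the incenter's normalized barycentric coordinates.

(1/3, 5/12, 1/4)

The incenter has barycentric coordinates proportional to the opposite side lengths: (12 : 15 : 9).
Normalizing by 12+15+9 = 36 gives (1/3, 5/12, 1/4).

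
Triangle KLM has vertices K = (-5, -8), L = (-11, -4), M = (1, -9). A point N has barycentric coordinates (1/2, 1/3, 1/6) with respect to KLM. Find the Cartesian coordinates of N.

(-6, -41/6)

N = (1/2)·K + (1/3)·L + (1/6)·M.
x-coordinate: (1/2)·(-5) + (1/3)·(-11) + (1/6)·1 = -6.
y-coordinate: (1/2)·(-8) + (1/3)·(-4) + (1/6)·(-9) = -41/6.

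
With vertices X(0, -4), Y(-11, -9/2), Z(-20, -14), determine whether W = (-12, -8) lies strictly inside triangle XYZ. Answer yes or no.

yes

Barycentric coordinates of W: (11/50, 2/5, 19/50).
The three coordinates are positive, positive, positive; a point is interior exactly when all three are positive.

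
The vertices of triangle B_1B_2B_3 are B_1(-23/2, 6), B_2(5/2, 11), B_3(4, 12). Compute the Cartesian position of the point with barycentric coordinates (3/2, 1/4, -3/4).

(-157/8, 11/4)

M = (3/2)·B_1 + (1/4)·B_2 + (-3/4)·B_3.
x-coordinate: (3/2)·(-23/2) + (1/4)·(5/2) + (-3/4)·4 = -157/8.
y-coordinate: (3/2)·6 + (1/4)·11 + (-3/4)·12 = 11/4.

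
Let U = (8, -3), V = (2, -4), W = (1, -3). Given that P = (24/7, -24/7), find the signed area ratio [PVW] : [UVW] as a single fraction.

2/7

[UVW] = ½·(8·(-4−(-3)) + 2·(-3−(-3)) + 1·(-3−(-4))) = ½·(-8 + 0 + 1) = -7/2.
[PVW] = ½·((24/7)·(-4−(-3)) + 2·(-3−(-24/7)) + 1·(-24/7−(-4))) = ½·(-24/7 + 6/7 + 4/7) = -1, so the ratio is (-1)/(-7/2) = 2/7.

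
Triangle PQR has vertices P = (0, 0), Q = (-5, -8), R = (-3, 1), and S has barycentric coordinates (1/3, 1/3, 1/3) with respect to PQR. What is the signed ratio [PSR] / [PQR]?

1/3

The signed ratio [PSR]/[PQR] equals the barycentric coordinate of S at vertex Q, which is 1/3.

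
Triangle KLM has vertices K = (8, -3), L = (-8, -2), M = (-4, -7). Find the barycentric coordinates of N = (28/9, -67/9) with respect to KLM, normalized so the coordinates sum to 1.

(4/9, -4/9, 1)

Signed area of the reference triangle: [KLM] = ½·(8·(-2−(-7)) + (-8)·(-7−(-3)) + (-4)·(-3−(-2))) = ½·(40 + 32 + 4) = 38.
[NLM] = ½·((28/9)·(-2−(-7)) + (-8)·(-7−(-67/9)) + (-4)·(-67/9−(-2))) = ½·(140/9 − 32/9 + 196/9) = 152/9, so the K-coordinate is (152/9)/38 = 4/9.
[KNM] = ½·(8·(-67/9−(-7)) + (28/9)·(-7−(-3)) + (-4)·(-3−(-67/9))) = ½·(-32/9 − 112/9 − 160/9) = -152/9, so the L-coordinate is -4/9.
[KLN] = ½·(8·(-2−(-67/9)) + (-8)·(-67/9−(-3)) + (28/9)·(-3−(-2))) = ½·(392/9 + 320/9 − 28/9) = 38, so the M-coordinate is 1.
Check: 4/9 − 4/9 + 1 = 1.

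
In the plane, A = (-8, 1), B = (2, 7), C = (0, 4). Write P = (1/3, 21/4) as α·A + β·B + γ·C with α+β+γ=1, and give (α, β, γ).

(1/12, 1/2, 5/12)

Signed area of the reference triangle: [ABC] = ½·((-8)·(7−4) + 2·(4−1) + 0·(1−7)) = ½·(-24 + 6 + 0) = -9.
[PBC] = ½·((1/3)·(7−4) + 2·(4−(21/4)) + 0·(21/4−7)) = ½·(1 − 5/2 + 0) = -3/4, so the A-coordinate is (-3/4)/(-9) = 1/12.
[APC] = ½·((-8)·(21/4−4) + (1/3)·(4−1) + 0·(1−(21/4))) = ½·(-10 + 1 + 0) = -9/2, so the B-coordinate is 1/2.
[ABP] = ½·((-8)·(7−(21/4)) + 2·(21/4−1) + (1/3)·(1−7)) = ½·(-14 + 17/2 − 2) = -15/4, so the C-coordinate is 5/12.
Check: 1/12 + 1/2 + 5/12 = 1.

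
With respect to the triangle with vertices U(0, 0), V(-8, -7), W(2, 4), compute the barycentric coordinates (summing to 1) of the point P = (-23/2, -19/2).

Signed area of the reference triangle: [UVW] = ½·(0·(-7−4) + (-8)·(4−0) + 2·(0−(-7))) = ½·(0 − 32 + 14) = -9.
[PVW] = ½·((-23/2)·(-7−4) + (-8)·(4−(-19/2)) + 2·(-19/2−(-7))) = ½·(253/2 − 108 − 5) = 27/4, so the U-coordinate is (27/4)/(-9) = -3/4.
[UPW] = ½·(0·(-19/2−4) + (-23/2)·(4−0) + 2·(0−(-19/2))) = ½·(0 − 46 + 19) = -27/2, so the V-coordinate is 3/2.
[UVP] = ½·(0·(-7−(-19/2)) + (-8)·(-19/2−0) + (-23/2)·(0−(-7))) = ½·(0 + 76 − 161/2) = -9/4, so the W-coordinate is 1/4.
Check: -3/4 + 3/2 + 1/4 = 1.

(-3/4, 3/2, 1/4)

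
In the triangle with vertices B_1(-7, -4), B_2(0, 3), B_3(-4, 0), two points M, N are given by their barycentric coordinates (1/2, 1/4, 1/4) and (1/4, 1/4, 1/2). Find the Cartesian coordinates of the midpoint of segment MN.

(-33/8, -3/4)

Barycentric coordinates of the midpoint are the average: (3/8, 1/4, 3/8).
Converting: (3/8)·B_1 + (1/4)·B_2 + (3/8)·B_3 = (-33/8, -3/4).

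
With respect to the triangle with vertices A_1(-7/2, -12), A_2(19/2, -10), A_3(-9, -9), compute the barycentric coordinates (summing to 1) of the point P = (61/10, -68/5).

Signed area of the reference triangle: [A_1A_2A_3] = ½·((-7/2)·(-10−(-9)) + (19/2)·(-9−(-12)) + (-9)·(-12−(-10))) = ½·(7/2 + 57/2 + 18) = 25.
[PA_2A_3] = ½·((61/10)·(-10−(-9)) + (19/2)·(-9−(-68/5)) + (-9)·(-68/5−(-10))) = ½·(-61/10 + 437/10 + 162/5) = 35, so the A_1-coordinate is 35/25 = 7/5.
[A_1PA_3] = ½·((-7/2)·(-68/5−(-9)) + (61/10)·(-9−(-12)) + (-9)·(-12−(-68/5))) = ½·(161/10 + 183/10 − 72/5) = 10, so the A_2-coordinate is 2/5.
[A_1A_2P] = ½·((-7/2)·(-10−(-68/5)) + (19/2)·(-68/5−(-12)) + (61/10)·(-12−(-10))) = ½·(-63/5 − 76/5 − 61/5) = -20, so the A_3-coordinate is -4/5.

(7/5, 2/5, -4/5)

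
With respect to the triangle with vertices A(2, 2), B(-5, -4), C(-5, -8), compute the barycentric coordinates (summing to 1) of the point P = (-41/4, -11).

Signed area of the reference triangle: [ABC] = ½·(2·(-4−(-8)) + (-5)·(-8−2) + (-5)·(2−(-4))) = ½·(8 + 50 − 30) = 14.
[PBC] = ½·((-41/4)·(-4−(-8)) + (-5)·(-8−(-11)) + (-5)·(-11−(-4))) = ½·(-41 − 15 + 35) = -21/2, so the A-coordinate is (-21/2)/14 = -3/4.
[APC] = ½·(2·(-11−(-8)) + (-41/4)·(-8−2) + (-5)·(2−(-11))) = ½·(-6 + 205/2 − 65) = 63/4, so the B-coordinate is 9/8.
[ABP] = ½·(2·(-4−(-11)) + (-5)·(-11−2) + (-41/4)·(2−(-4))) = ½·(14 + 65 − 123/2) = 35/4, so the C-coordinate is 5/8.

(-3/4, 9/8, 5/8)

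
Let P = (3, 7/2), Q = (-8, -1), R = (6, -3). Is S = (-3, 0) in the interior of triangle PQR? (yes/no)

yes

Barycentric coordinates of S: (24/85, 99/170, 23/170).
The three coordinates are positive, positive, positive; a point is interior exactly when all three are positive.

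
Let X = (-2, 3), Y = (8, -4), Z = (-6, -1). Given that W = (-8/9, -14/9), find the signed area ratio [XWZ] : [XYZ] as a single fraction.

1/3

[XYZ] = ½·((-2)·(-4−(-1)) + 8·(-1−3) + (-6)·(3−(-4))) = ½·(6 − 32 − 42) = -34.
[XWZ] = ½·((-2)·(-14/9−(-1)) + (-8/9)·(-1−3) + (-6)·(3−(-14/9))) = ½·(10/9 + 32/9 − 82/3) = -34/3, so the ratio is (-34/3)/(-34) = 1/3.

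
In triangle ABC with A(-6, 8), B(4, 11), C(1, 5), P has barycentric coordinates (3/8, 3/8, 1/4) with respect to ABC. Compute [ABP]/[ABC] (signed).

The signed ratio [ABP]/[ABC] equals the barycentric coordinate of P at vertex C, which is 1/4.

1/4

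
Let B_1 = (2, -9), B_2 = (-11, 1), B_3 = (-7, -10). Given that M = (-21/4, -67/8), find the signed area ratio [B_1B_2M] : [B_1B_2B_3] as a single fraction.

5/8

[B_1B_2B_3] = ½·(2·(1−(-10)) + (-11)·(-10−(-9)) + (-7)·(-9−1)) = ½·(22 + 11 + 70) = 103/2.
[B_1B_2M] = ½·(2·(1−(-67/8)) + (-11)·(-67/8−(-9)) + (-21/4)·(-9−1)) = ½·(75/4 − 55/8 + 105/2) = 515/16, so the ratio is (515/16)/(103/2) = 5/8.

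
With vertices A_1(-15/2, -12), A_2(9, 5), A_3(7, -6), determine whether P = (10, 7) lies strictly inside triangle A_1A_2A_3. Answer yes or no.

no

Barycentric coordinates of P: (-14/295, 341/295, -32/295).
The three coordinates are negative, positive, negative; a point is interior exactly when all three are positive.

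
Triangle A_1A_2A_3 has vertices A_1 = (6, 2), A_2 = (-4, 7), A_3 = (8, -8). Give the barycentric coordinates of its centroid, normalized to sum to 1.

(1/3, 1/3, 1/3)

The centroid is the average of the vertices, so each weight is 1/3.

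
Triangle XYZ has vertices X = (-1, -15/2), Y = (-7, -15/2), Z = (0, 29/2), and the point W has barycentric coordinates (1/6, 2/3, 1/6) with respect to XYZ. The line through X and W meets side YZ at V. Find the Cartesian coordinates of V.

(-28/5, -31/10)

Line XW meets YZ where the X-coordinate vanishes; zeroing W's X-weight and renormalizing leaves Y, Z-weights 2/3 : 1/6 → (4/5, 1/5).
So V = (4/5)·Y + (1/5)·Z = (-28/5, -31/10).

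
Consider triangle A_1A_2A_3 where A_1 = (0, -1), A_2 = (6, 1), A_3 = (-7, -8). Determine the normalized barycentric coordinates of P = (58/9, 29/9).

Signed area of the reference triangle: [A_1A_2A_3] = ½·(0·(1−(-8)) + 6·(-8−(-1)) + (-7)·(-1−1)) = ½·(0 − 42 + 14) = -14.
[PA_2A_3] = ½·((58/9)·(1−(-8)) + 6·(-8−(29/9)) + (-7)·(29/9−1)) = ½·(58 − 202/3 − 140/9) = -112/9, so the A_1-coordinate is (-112/9)/(-14) = 8/9.
[A_1PA_3] = ½·(0·(29/9−(-8)) + (58/9)·(-8−(-1)) + (-7)·(-1−(29/9))) = ½·(0 − 406/9 + 266/9) = -70/9, so the A_2-coordinate is 5/9.
[A_1A_2P] = ½·(0·(1−(29/9)) + 6·(29/9−(-1)) + (58/9)·(-1−1)) = ½·(0 + 76/3 − 116/9) = 56/9, so the A_3-coordinate is -4/9.
Check: 8/9 + 5/9 − 4/9 = 1.

(8/9, 5/9, -4/9)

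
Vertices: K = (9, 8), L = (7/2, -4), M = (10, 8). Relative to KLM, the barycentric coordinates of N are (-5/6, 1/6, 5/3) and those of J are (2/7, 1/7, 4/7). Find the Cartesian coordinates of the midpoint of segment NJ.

Barycentric coordinates of the midpoint are the average: (-23/84, 13/84, 47/42).
Converting: (-23/84)·K + (13/84)·L + (47/42)·M = (519/56, 43/7).

(519/56, 43/7)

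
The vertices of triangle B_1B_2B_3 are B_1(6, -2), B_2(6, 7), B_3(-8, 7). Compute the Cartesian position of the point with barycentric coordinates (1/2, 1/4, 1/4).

(5/2, 5/2)

M = (1/2)·B_1 + (1/4)·B_2 + (1/4)·B_3.
x-coordinate: (1/2)·6 + (1/4)·6 + (1/4)·(-8) = 5/2.
y-coordinate: (1/2)·(-2) + (1/4)·7 + (1/4)·7 = 5/2.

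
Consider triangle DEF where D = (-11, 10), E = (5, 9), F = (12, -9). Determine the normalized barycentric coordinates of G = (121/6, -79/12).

(-7/12, 3/4, 5/6)

Signed area of the reference triangle: [DEF] = ½·((-11)·(9−(-9)) + 5·(-9−10) + 12·(10−9)) = ½·(-198 − 95 + 12) = -281/2.
[GEF] = ½·((121/6)·(9−(-9)) + 5·(-9−(-79/12)) + 12·(-79/12−9)) = ½·(363 − 145/12 − 187) = 1967/24, so the D-coordinate is (1967/24)/(-281/2) = -7/12.
[DGF] = ½·((-11)·(-79/12−(-9)) + (121/6)·(-9−10) + 12·(10−(-79/12))) = ½·(-319/12 − 2299/6 + 199) = -843/8, so the E-coordinate is 3/4.
[DEG] = ½·((-11)·(9−(-79/12)) + 5·(-79/12−10) + (121/6)·(10−9)) = ½·(-2057/12 − 995/12 + 121/6) = -1405/12, so the F-coordinate is 5/6.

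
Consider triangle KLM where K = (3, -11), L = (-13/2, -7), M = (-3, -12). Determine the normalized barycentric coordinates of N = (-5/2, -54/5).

Signed area of the reference triangle: [KLM] = ½·(3·(-7−(-12)) + (-13/2)·(-12−(-11)) + (-3)·(-11−(-7))) = ½·(15 + 13/2 + 12) = 67/4.
[NLM] = ½·((-5/2)·(-7−(-12)) + (-13/2)·(-12−(-54/5)) + (-3)·(-54/5−(-7))) = ½·(-25/2 + 39/5 + 57/5) = 67/20, so the K-coordinate is (67/20)/(67/4) = 1/5.
[KNM] = ½·(3·(-54/5−(-12)) + (-5/2)·(-12−(-11)) + (-3)·(-11−(-54/5))) = ½·(18/5 + 5/2 + 3/5) = 67/20, so the L-coordinate is 1/5.
[KLN] = ½·(3·(-7−(-54/5)) + (-13/2)·(-54/5−(-11)) + (-5/2)·(-11−(-7))) = ½·(57/5 − 13/10 + 10) = 201/20, so the M-coordinate is 3/5.
Check: 1/5 + 1/5 + 3/5 = 1.

(1/5, 1/5, 3/5)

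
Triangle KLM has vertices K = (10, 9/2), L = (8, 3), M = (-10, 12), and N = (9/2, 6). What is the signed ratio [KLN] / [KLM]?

[KLM] = ½·(10·(3−12) + 8·(12−(9/2)) + (-10)·(9/2−3)) = ½·(-90 + 60 − 15) = -45/2.
[KLN] = ½·(10·(3−6) + 8·(6−(9/2)) + (9/2)·(9/2−3)) = ½·(-30 + 12 + 27/4) = -45/8, so the ratio is (-45/8)/(-45/2) = 1/4.

1/4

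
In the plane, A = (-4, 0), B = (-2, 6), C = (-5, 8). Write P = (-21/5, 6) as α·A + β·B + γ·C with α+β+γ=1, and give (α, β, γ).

Signed area of the reference triangle: [ABC] = ½·((-4)·(6−8) + (-2)·(8−0) + (-5)·(0−6)) = ½·(8 − 16 + 30) = 11.
[PBC] = ½·((-21/5)·(6−8) + (-2)·(8−6) + (-5)·(6−6)) = ½·(42/5 − 4 + 0) = 11/5, so the A-coordinate is (11/5)/11 = 1/5.
[APC] = ½·((-4)·(6−8) + (-21/5)·(8−0) + (-5)·(0−6)) = ½·(8 − 168/5 + 30) = 11/5, so the B-coordinate is 1/5.
[ABP] = ½·((-4)·(6−6) + (-2)·(6−0) + (-21/5)·(0−6)) = ½·(0 − 12 + 126/5) = 33/5, so the C-coordinate is 3/5.
Check: 1/5 + 1/5 + 3/5 = 1.

(1/5, 1/5, 3/5)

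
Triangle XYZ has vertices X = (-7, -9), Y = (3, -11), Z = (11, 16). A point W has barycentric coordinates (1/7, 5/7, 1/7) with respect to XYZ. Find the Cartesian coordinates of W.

(19/7, -48/7)

W = (1/7)·X + (5/7)·Y + (1/7)·Z.
x-coordinate: (1/7)·(-7) + (5/7)·3 + (1/7)·11 = 19/7.
y-coordinate: (1/7)·(-9) + (5/7)·(-11) + (1/7)·16 = -48/7.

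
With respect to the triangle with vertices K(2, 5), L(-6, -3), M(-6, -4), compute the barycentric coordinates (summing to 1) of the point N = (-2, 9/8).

(1/2, 5/8, -1/8)

Signed area of the reference triangle: [KLM] = ½·(2·(-3−(-4)) + (-6)·(-4−5) + (-6)·(5−(-3))) = ½·(2 + 54 − 48) = 4.
[NLM] = ½·((-2)·(-3−(-4)) + (-6)·(-4−(9/8)) + (-6)·(9/8−(-3))) = ½·(-2 + 123/4 − 99/4) = 2, so the K-coordinate is 2/4 = 1/2.
[KNM] = ½·(2·(9/8−(-4)) + (-2)·(-4−5) + (-6)·(5−(9/8))) = ½·(41/4 + 18 − 93/4) = 5/2, so the L-coordinate is 5/8.
[KLN] = ½·(2·(-3−(9/8)) + (-6)·(9/8−5) + (-2)·(5−(-3))) = ½·(-33/4 + 93/4 − 16) = -1/2, so the M-coordinate is -1/8.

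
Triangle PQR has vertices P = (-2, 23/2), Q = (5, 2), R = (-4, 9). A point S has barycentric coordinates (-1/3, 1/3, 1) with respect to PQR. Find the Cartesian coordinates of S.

(-5/3, 35/6)

S = (-1/3)·P + (1/3)·Q + 1·R.
x-coordinate: (-1/3)·(-2) + (1/3)·5 + 1·(-4) = -5/3.
y-coordinate: (-1/3)·(23/2) + (1/3)·2 + 1·9 = 35/6.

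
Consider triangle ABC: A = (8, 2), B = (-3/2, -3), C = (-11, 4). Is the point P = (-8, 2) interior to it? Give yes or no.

yes

Barycentric coordinates of P: (1/57, 16/57, 40/57).
The three coordinates are positive, positive, positive; a point is interior exactly when all three are positive.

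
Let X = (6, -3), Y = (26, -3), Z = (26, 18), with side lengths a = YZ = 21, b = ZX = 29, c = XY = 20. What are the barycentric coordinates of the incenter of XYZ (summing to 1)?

The incenter has barycentric coordinates proportional to the opposite side lengths: (21 : 29 : 20).
Normalizing by 21+29+20 = 70 gives (3/10, 29/70, 2/7).

(3/10, 29/70, 2/7)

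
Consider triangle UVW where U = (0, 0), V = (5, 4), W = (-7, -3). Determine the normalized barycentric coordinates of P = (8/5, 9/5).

Signed area of the reference triangle: [UVW] = ½·(0·(4−(-3)) + 5·(-3−0) + (-7)·(0−4)) = ½·(0 − 15 + 28) = 13/2.
[PVW] = ½·((8/5)·(4−(-3)) + 5·(-3−(9/5)) + (-7)·(9/5−4)) = ½·(56/5 − 24 + 77/5) = 13/10, so the U-coordinate is (13/10)/(13/2) = 1/5.
[UPW] = ½·(0·(9/5−(-3)) + (8/5)·(-3−0) + (-7)·(0−(9/5))) = ½·(0 − 24/5 + 63/5) = 39/10, so the V-coordinate is 3/5.
[UVP] = ½·(0·(4−(9/5)) + 5·(9/5−0) + (8/5)·(0−4)) = ½·(0 + 9 − 32/5) = 13/10, so the W-coordinate is 1/5.
Check: 1/5 + 3/5 + 1/5 = 1.

(1/5, 3/5, 1/5)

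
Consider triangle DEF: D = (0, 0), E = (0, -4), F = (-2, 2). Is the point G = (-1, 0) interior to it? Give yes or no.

yes

Barycentric coordinates of G: (1/4, 1/4, 1/2).
The three coordinates are positive, positive, positive; a point is interior exactly when all three are positive.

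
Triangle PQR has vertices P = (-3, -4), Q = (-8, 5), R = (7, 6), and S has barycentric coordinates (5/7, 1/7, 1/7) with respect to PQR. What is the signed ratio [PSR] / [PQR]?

1/7

The signed ratio [PSR]/[PQR] equals the barycentric coordinate of S at vertex Q, which is 1/7.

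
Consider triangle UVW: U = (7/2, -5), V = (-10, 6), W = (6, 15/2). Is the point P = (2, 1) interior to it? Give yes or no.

yes

Barycentric coordinates of P: (392/785, 27/157, 258/785).
The three coordinates are positive, positive, positive; a point is interior exactly when all three are positive.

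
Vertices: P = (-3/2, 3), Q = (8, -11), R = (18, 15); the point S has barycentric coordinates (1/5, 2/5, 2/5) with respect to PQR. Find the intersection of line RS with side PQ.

Line RS meets PQ where the R-coordinate vanishes; zeroing S's R-weight and renormalizing leaves P, Q-weights 1/5 : 2/5 → (1/3, 2/3).
So T = (1/3)·P + (2/3)·Q = (29/6, -19/3).

(29/6, -19/3)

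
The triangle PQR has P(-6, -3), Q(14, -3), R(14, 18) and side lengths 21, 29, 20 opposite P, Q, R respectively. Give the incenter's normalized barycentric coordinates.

The incenter has barycentric coordinates proportional to the opposite side lengths: (21 : 29 : 20).
Normalizing by 21+29+20 = 70 gives (3/10, 29/70, 2/7).

(3/10, 29/70, 2/7)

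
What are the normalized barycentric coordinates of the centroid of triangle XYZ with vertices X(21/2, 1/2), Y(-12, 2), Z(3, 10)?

(1/3, 1/3, 1/3)

The centroid is the average of the vertices, so each weight is 1/3.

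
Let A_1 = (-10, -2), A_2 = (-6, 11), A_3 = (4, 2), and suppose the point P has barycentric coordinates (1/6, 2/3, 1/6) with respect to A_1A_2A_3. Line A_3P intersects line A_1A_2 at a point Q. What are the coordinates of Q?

(-34/5, 42/5)

Line A_3P meets A_1A_2 where the A_3-coordinate vanishes; zeroing P's A_3-weight and renormalizing leaves A_1, A_2-weights 1/6 : 2/3 → (1/5, 4/5).
So Q = (1/5)·A_1 + (4/5)·A_2 = (-34/5, 42/5).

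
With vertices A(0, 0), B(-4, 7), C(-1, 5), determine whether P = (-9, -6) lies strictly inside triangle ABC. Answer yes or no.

no

Barycentric coordinates of P: (49/13, 51/13, -87/13).
The three coordinates are positive, positive, negative; a point is interior exactly when all three are positive.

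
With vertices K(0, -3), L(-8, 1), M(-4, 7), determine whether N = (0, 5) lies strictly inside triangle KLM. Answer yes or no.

Barycentric coordinates of N: (1/2, -1/2, 1).
The three coordinates are positive, negative, positive; a point is interior exactly when all three are positive.

no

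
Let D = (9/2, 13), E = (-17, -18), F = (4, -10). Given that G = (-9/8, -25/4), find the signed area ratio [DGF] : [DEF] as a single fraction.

[DEF] = ½·((9/2)·(-18−(-10)) + (-17)·(-10−13) + 4·(13−(-18))) = ½·(-36 + 391 + 124) = 479/2.
[DGF] = ½·((9/2)·(-25/4−(-10)) + (-9/8)·(-10−13) + 4·(13−(-25/4))) = ½·(135/8 + 207/8 + 77) = 479/8, so the ratio is (479/8)/(479/2) = 1/4.

1/4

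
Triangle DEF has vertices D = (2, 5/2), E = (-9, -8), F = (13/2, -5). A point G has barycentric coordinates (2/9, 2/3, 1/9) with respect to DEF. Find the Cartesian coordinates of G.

G = (2/9)·D + (2/3)·E + (1/9)·F.
x-coordinate: (2/9)·2 + (2/3)·(-9) + (1/9)·(13/2) = -29/6.
y-coordinate: (2/9)·(5/2) + (2/3)·(-8) + (1/9)·(-5) = -16/3.

(-29/6, -16/3)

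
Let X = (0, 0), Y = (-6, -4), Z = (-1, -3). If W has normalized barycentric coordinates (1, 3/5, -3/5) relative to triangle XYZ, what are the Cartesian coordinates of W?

(-3, -3/5)

W = 1·X + (3/5)·Y + (-3/5)·Z.
x-coordinate: 1·0 + (3/5)·(-6) + (-3/5)·(-1) = -3.
y-coordinate: 1·0 + (3/5)·(-4) + (-3/5)·(-3) = -3/5.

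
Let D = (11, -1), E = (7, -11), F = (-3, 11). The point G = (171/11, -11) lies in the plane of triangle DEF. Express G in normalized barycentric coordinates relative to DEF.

(1, 5/11, -5/11)

Signed area of the reference triangle: [DEF] = ½·(11·(-11−11) + 7·(11−(-1)) + (-3)·(-1−(-11))) = ½·(-242 + 84 − 30) = -94.
[GEF] = ½·((171/11)·(-11−11) + 7·(11−(-11)) + (-3)·(-11−(-11))) = ½·(-342 + 154 + 0) = -94, so the D-coordinate is (-94)/(-94) = 1.
[DGF] = ½·(11·(-11−11) + (171/11)·(11−(-1)) + (-3)·(-1−(-11))) = ½·(-242 + 2052/11 − 30) = -470/11, so the E-coordinate is 5/11.
[DEG] = ½·(11·(-11−(-11)) + 7·(-11−(-1)) + (171/11)·(-1−(-11))) = ½·(0 − 70 + 1710/11) = 470/11, so the F-coordinate is -5/11.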